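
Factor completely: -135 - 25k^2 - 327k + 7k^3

Trying the rational-root candidates, k = -3/7 is a root, so (7k + 3) is a factor; dividing leaves k^2 - 4k - 45.
The remaining quadratic factors as (k + 5)(k - 9).

(7k + 3)(k + 5)(k - 9)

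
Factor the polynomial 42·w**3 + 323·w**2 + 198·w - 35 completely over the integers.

(6·w + 5)·(7·w - 1)·(w + 7)

Among the possible rational roots, w = -5/6 is a root, so (6·w + 5) divides it; the quotient is 7·w**2 + 48·w - 7.
The remaining quadratic factors as (w + 7)(7·w - 1).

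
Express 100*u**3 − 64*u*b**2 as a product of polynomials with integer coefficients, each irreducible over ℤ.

Every term has a factor of 4*u. Then 25*u**2 − 16*b**2 = (5*u)² − (4*b)².

4*u*(5*u − 4*b)*(5*u + 4*b)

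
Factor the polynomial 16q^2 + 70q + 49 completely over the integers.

Need a pair with product 16·49 = 784 and sum 70: that's 56 and 14.
Split the middle term: 16q^2 + 56q + 14q + 49 = 8q(2q + 7) + 7(2q + 7).

(2q + 7)(8q + 7)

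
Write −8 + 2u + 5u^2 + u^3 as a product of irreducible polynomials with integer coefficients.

Testing divisors of the constant over divisors of the leading coefficient, u = −2 is a root, so (u + 2) is a factor; dividing leaves u^2 + 3u − 4.
The remaining quadratic factors as (u + 4)(u − 1).

(u + 2)(u + 4)(u − 1)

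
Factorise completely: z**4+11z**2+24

Substitute u = z**2 to get a quadratic in u, then factor.
z**2+3 is irreducible over ℤ (always positive, so no real roots).
z**2+8 is irreducible over ℤ (always positive, so no real roots).

(z**2+3)(z**2+8)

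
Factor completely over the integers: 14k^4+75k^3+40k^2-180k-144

By the rational root theorem, k = -4 is a root, so (k+4) divides it; the quotient is 14k^3+19k^2-36k-36.
Continuing, k = 3/2 is a root, so (2k-3) is a factor; dividing leaves 7k^2+20k+12.
The remaining quadratic factors as (k+2)(7k+6).

(2k-3)(7k+6)(k+2)(k+4)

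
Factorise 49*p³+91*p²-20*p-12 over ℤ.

Testing divisors of the constant over divisors of the leading coefficient, p = -2/7 is a root, giving the factor (7*p+2) and quotient 7*p²+11*p-6.
The remaining quadratic factors as (7*p-3)(p+2).

(7*p+2)*(7*p-3)*(p+2)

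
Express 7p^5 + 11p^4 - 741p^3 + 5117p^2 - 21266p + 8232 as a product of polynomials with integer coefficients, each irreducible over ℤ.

Trying the rational-root candidates, p = 3/7 is a root, giving the factor (7p - 3) and quotient p^4 + 2p^3 - 105p^2 + 686p - 2744.
Then p = -14 is a root, so (p + 14) is a factor; dividing leaves p^3 - 12p^2 + 63p - 196.
Continuing, p = 7 is a root, so (p - 7) divides it; the quotient is p^2 - 5p + 28.
The quadratic p^2 - 5p + 28 has discriminant -87 < 0 and is irreducible over ℤ.

(7p - 3)(p + 14)(p - 7)(p^2 - 5p + 28)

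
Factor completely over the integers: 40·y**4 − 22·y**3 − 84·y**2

2·y**2·(4·y − 7)·(5·y + 6)

Pull out the common factor 2·y**2, then factor the remaining trinomial.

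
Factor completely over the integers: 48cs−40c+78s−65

Group as (48cs−40c) + (78s−65) = 8c(6s−5) + 13(6s−5).
Both groups share the factor (6s−5).

(6s−5)(8c+13)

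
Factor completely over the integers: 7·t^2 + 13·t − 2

Need a pair with product 7·(−2) = −14 and sum 13: that's −1 and 14.
Split the middle term: 7·t^2 − t + 14·t − 2 = t·(7·t − 1) + 2·(7·t − 1).

(7·t − 1)·(t + 2)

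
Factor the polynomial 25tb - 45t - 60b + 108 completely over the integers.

(5b - 9)(5t - 12)

Group as (25tb - 45t) + (-60b + 108) = 5t(5b - 9) - 12(5b - 9).
Both groups share the factor (5b - 9).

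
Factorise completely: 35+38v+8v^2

Need a pair with product 8·35 = 280 and sum 38: that's 10 and 28.
Split the middle term: 8v^2+10v + 28v+35 = 2v(4v+5) + 7(4v+5).

(2v+7)(4v+5)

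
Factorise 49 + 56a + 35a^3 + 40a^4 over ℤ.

Group as (40a^4 + 56a) + (35a^3 + 49) = 8a(5a^3 + 7) + 7(5a^3 + 7).
Both groups share the factor (5a^3 + 7).

(8a + 7)(5a^3 + 7)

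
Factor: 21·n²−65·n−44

Need a pair with product 21·(−44) = −924 and sum −65: that's −77 and 12.
Split the middle term: 21·n²−77·n + 12·n−44 = 7·n·(3·n−11) + 4·(3·n−11).

(3·n−11)·(7·n+4)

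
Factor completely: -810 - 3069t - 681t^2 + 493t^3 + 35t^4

(5t + 9)(7t + 2)(t + 15)(t - 3)

Testing divisors of the constant over divisors of the leading coefficient, t = -9/5 is a root, so (5t + 9) is a factor; dividing leaves 7t^3 + 86t^2 - 291t - 90.
Next, t = -15 is a root, so (t + 15) divides it; the quotient is 7t^2 - 19t - 6.
The remaining quadratic factors as (t - 3)(7t + 2).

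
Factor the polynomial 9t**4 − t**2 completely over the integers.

t**2(3t + 1)(3t − 1)

Pull out the common factor t**2, leaving 9t**2 − 1.
Recognize a difference of squares with the parts 3t and 1.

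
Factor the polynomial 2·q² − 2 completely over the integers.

2·(q + 1)·(q − 1)

Factor out 2, leaving q² − 1, which is a difference of two squares.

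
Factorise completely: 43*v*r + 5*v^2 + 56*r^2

(v + 7*r)*(5*v + 8*r)

Group: 5*v*(v + 7*r) + 8*r*(v + 7*r); both groups contain (v + 7*r).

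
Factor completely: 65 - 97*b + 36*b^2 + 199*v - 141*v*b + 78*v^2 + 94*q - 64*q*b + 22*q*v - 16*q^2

-(8*q + 13*v - 4*b + 5)*(2*q - 6*v + 9*b - 13)

Group: -8*q*(2*q - 6*v + 9*b - 13) + (-13*v + 4*b - 5)*(2*q - 6*v + 9*b - 13); both groups contain (2*q - 6*v + 9*b - 13).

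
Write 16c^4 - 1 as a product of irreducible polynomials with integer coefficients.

Write as (4c^2)² − (1)², then factor 4c^2 - 1 once more.

(2c + 1)(2c - 1)(4c^2 + 1)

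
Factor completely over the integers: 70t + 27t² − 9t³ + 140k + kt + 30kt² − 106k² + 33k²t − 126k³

−(2k + t)(7k − 3t − 5)(9k − 3t + 14)

Group: 2k(−63k² + 48kt − 53k − 9t² + 27t + 70) + t(−63k² + 48kt − 53k − 9t² + 27t + 70); both groups contain (−63k² + 48kt − 53k − 9t² + 27t + 70), so (2k + t) is a factor with cofactor −63k² + 48kt − 53k − 9t² + 27t + 70.
The cofactor groups again: −63k² + 48kt − 53k − 9t² + 27t + 70 = −9k(7k − 3t − 5) + (3t − 14)(7k − 3t − 5); both groups contain (7k − 3t − 5), giving −(9k − 3t + 14)(7k − 3t − 5).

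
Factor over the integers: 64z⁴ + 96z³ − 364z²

4z²(4z + 13)(4z − 7)

Pull out the common factor 4z², then factor the remaining trinomial.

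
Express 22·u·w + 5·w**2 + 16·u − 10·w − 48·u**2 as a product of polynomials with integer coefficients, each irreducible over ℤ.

Group: −6·u·(8·u − 5·w) + (−w + 2)·(8·u − 5·w); both groups contain (8·u − 5·w).

−(6·u + w − 2)·(8·u − 5·w)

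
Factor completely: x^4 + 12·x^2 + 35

(x^2 + 5)·(x^2 + 7)

Substitute u = x^2 to get a quadratic in u, then factor.
x^2 + 7 is irreducible over ℤ (always positive, so no real roots).
x^2 + 5 is irreducible over ℤ (always positive, so no real roots).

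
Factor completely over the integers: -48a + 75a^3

3a(5a + 4)(5a - 4)

Factor out 3a, leaving 25a^2 - 16, which is a difference of two squares.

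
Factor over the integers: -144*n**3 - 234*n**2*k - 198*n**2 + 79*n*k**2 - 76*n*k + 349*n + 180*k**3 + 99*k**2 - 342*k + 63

-(6*n - 5*k + 1)*(3*n + 4*k + 7)*(8*n + 9*k - 9)

Group: 3*n*(-48*n**2 - 14*n*k + 46*n + 45*k**2 - 54*k + 9) + (4*k + 7)*(-48*n**2 - 14*n*k + 46*n + 45*k**2 - 54*k + 9); both groups contain (-48*n**2 - 14*n*k + 46*n + 45*k**2 - 54*k + 9), so (3*n + 4*k + 7) is a factor with cofactor -48*n**2 - 14*n*k + 46*n + 45*k**2 - 54*k + 9.
The cofactor groups again: -48*n**2 - 14*n*k + 46*n + 45*k**2 - 54*k + 9 = -6*n*(8*n + 9*k - 9) + (5*k - 1)*(8*n + 9*k - 9); both groups contain (8*n + 9*k - 9), giving -(6*n - 5*k + 1)*(8*n + 9*k - 9).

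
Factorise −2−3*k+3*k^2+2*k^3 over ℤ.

Trying the rational-root candidates, k = −1/2 is a root, so (2*k+1) is a factor; dividing leaves k^2+k−2.
The remaining quadratic factors as (k+2)(k−1).

(2*k+1)*(k+2)*(k−1)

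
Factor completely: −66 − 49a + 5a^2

(5a + 6)(a − 11)

Need a pair with product 5·(−66) = −330 and sum −49: that's −55 and 6.
Split the middle term: 5a^2 − 55a + 6a − 66 = 5a(a − 11) + 6(a − 11).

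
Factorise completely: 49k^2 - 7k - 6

(7k + 2)(7k - 3)

Need a pair with product 49·(-6) = -294 and sum -7: that's 14 and -21.
Split the middle term: 49k^2 + 14k - 21k - 6 = 7k(7k + 2) - 3(7k + 2).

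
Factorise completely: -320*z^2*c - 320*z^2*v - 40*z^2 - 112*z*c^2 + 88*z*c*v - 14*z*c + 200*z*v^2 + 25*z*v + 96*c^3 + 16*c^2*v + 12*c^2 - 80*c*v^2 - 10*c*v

Group: 8*c*(-40*z^2 - 14*z*c + 25*z*v + 12*c^2 - 10*c*v) + (8*v + 1)*(-40*z^2 - 14*z*c + 25*z*v + 12*c^2 - 10*c*v); both groups contain (-40*z^2 - 14*z*c + 25*z*v + 12*c^2 - 10*c*v), so (8*c + 8*v + 1) is a factor with cofactor -40*z^2 - 14*z*c + 25*z*v + 12*c^2 - 10*c*v.
The cofactor groups again: -40*z^2 - 14*z*c + 25*z*v + 12*c^2 - 10*c*v = -8*z*(5*z - 2*c) + (-6*c + 5*v)*(5*z - 2*c); both groups contain (5*z - 2*c), giving -(8*z + 6*c - 5*v)*(5*z - 2*c).

-(5*z - 2*c)*(8*z + 6*c - 5*v)*(8*c + 8*v + 1)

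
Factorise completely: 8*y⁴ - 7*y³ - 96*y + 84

(8*y - 7)*(y³ - 12)

Group as (8*y⁴ - 96*y) + (-7*y³ + 84) = 8*y*(y³ - 12) - 7*(y³ - 12).
Both groups share the factor (y³ - 12).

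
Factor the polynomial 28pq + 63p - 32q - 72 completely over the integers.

(4q + 9)(7p - 8)

Group as (28pq + 63p) + (-32q - 72) = 7p(4q + 9) - 8(4q + 9).
Both groups share the factor (4q + 9).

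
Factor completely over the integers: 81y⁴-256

(3y)⁴ − (4)⁴ = ((3y)² − (4)²)((3y)² + (4)²); the first factor splits again, the second (9y²+16) is irreducible.

(3y+4)(3y-4)(9y²+16)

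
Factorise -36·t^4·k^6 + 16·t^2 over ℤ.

Factor out 4·t^2 first: what remains is -9·t^2·k^6 + 4.
Recognize a difference of squares with the parts 2 and 3·t·k^3.

-4·t^2·(3·t·k^3 + 2)·(3·t·k^3 - 2)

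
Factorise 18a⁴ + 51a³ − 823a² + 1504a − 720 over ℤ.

By the rational root theorem, a = 4/3 is a root, so (3a − 4) divides it; the quotient is 6a³ + 25a² − 241a + 180.
Then a = −9 is a root, so (a + 9) divides it; the quotient is 6a² − 29a + 20.
The remaining quadratic factors as (6a − 5)(a − 4).

(3a − 4)(6a − 5)(a + 9)(a − 4)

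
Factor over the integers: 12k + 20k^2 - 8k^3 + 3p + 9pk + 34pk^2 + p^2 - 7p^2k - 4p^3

-(p - 2k - 1)(4p - k + 3)(p + 4k)

Group: 4p(-p^2 - 2pk + p + 8k^2 + 4k) + (-k + 3)(-p^2 - 2pk + p + 8k^2 + 4k); both groups contain (-p^2 - 2pk + p + 8k^2 + 4k), so (4p - k + 3) is a factor with cofactor -p^2 - 2pk + p + 8k^2 + 4k.
The cofactor groups again: -p^2 - 2pk + p + 8k^2 + 4k = -p(p + 4k) + (2k + 1)(p + 4k); both groups contain (p + 4k), giving -(p - 2k - 1)(p + 4k).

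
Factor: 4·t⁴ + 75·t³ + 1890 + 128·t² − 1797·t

By the rational root theorem, t = 5/4 is a root, so (4·t − 5) is a factor; dividing leaves t³ + 20·t² + 57·t − 378.
Next, t = −9 is a root, giving the factor (t + 9) and quotient t² + 11·t − 42.
The remaining quadratic factors as (t − 3)(t + 14).

(4·t − 5)·(t + 14)·(t + 9)·(t − 3)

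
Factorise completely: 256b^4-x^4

(4b+x)(4b-x)(16b^2+x^2)

(4b)⁴ − (x)⁴ = ((4b)² − (x)²)((4b)² + (x)²); the first factor splits again, the second (16b^2+x^2) is irreducible.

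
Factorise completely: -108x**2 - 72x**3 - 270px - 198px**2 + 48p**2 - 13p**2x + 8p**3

Group: p(8p**2 - 45px - 18x**2) + (4x + 6)(8p**2 - 45px - 18x**2); both groups contain (8p**2 - 45px - 18x**2), so (p + 4x + 6) is a factor with cofactor 8p**2 - 45px - 18x**2.
The cofactor groups again: 8p**2 - 45px - 18x**2 = p(8p + 3x) - 6x(8p + 3x); both groups contain (8p + 3x), giving (p - 6x)(8p + 3x).

(8p + 3x)(p + 4x + 6)(p - 6x)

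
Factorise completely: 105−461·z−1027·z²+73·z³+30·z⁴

Trying the rational-root candidates, z = −7 is a root, giving the factor (z+7) and quotient 30·z³−137·z²−68·z+15.
Continuing, z = −3/5 is a root, so (5·z+3) divides it; the quotient is 6·z²−31·z+5.
The remaining quadratic factors as (z−5)(6·z−1).

(5·z+3)·(6·z−1)·(z+7)·(z−5)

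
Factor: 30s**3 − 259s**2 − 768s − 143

By the rational root theorem, s = 11 is a root, giving the factor (s − 11) and quotient 30s**2 + 71s + 13.
The remaining quadratic factors as (5s + 1)(6s + 13).

(5s + 1)(6s + 13)(s − 11)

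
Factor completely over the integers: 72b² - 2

2(6b + 1)(6b - 1)

Pull out the common factor 2; 36b² - 1 is a difference of squares.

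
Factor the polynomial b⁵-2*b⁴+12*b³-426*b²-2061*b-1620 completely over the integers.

By the rational root theorem, b = -3 is a root, so (b+3) divides it; the quotient is b⁴-5*b³+27*b²-507*b-540.
Then b = 9 is a root, so (b-9) divides it; the quotient is b³+4*b²+63*b+60.
Then b = -1 is a root, so (b+1) is a factor; dividing leaves b²+3*b+60.
The quadratic b²+3*b+60 has discriminant -231 < 0 and is irreducible over ℤ.

(b+1)*(b+3)*(b-9)*(b²+3*b+60)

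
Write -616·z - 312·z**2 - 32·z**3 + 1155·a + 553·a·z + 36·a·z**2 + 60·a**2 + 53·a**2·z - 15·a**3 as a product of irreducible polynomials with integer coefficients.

Group: a·(-15·a**2 - 7·a·z - 105·a + 8·z**2 + 56·z) + (-4·z - 11)·(-15·a**2 - 7·a·z - 105·a + 8·z**2 + 56·z); both groups contain (-15·a**2 - 7·a·z - 105·a + 8·z**2 + 56·z), so (a - 4·z - 11) is a factor with cofactor -15·a**2 - 7·a·z - 105·a + 8·z**2 + 56·z.
The cofactor groups again: -15·a**2 - 7·a·z - 105·a + 8·z**2 + 56·z = -15·a·(a + z + 7) + 8·z·(a + z + 7); both groups contain (a + z + 7), giving -(15·a - 8·z)·(a + z + 7).

-(15·a - 8·z)·(a + z + 7)·(a - 4·z - 11)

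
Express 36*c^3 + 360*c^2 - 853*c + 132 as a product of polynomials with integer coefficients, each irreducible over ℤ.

(6*c - 1)*(6*c - 11)*(c + 12)

Testing divisors of the constant over divisors of the leading coefficient, c = -12 is a root, giving the factor (c + 12) and quotient 36*c^2 - 72*c + 11.
The remaining quadratic factors as (6*c - 1)(6*c - 11).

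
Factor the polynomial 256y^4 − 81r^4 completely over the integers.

(4y − 3r)(4y + 3r)(16y^2 + 9r^2)

(4y)⁴ − (3r)⁴ = ((4y)² − (3r)²)((4y)² + (3r)²); the first factor splits again, the second (16y^2 + 9r^2) is irreducible.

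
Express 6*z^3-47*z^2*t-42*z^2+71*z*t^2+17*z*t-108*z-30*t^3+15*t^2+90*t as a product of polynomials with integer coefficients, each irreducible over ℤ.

(6*z-5*t)*(z-6*t-9)*(z-t+2)

Group: z*(6*z^2-11*z*t+12*z+5*t^2-10*t) + (-6*t-9)*(6*z^2-11*z*t+12*z+5*t^2-10*t); both groups contain (6*z^2-11*z*t+12*z+5*t^2-10*t), so (z-6*t-9) is a factor with cofactor 6*z^2-11*z*t+12*z+5*t^2-10*t.
The cofactor groups again: 6*z^2-11*z*t+12*z+5*t^2-10*t = z*(6*z-5*t) + (-t+2)*(6*z-5*t); both groups contain (6*z-5*t), giving (z-t+2)*(6*z-5*t).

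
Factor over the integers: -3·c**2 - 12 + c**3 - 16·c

(c + 1)·(c + 2)·(c - 6)

Trying the rational-root candidates, c = -1 is a root, giving the factor (c + 1) and quotient c**2 - 4·c - 12.
The remaining quadratic factors as (c + 2)(c - 6).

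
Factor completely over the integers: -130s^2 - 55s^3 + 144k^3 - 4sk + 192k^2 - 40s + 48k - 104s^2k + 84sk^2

Group: 11s(-5s^2 - 4sk - 10s + 12k^2 + 12k) + (12k + 4)(-5s^2 - 4sk - 10s + 12k^2 + 12k); both groups contain (-5s^2 - 4sk - 10s + 12k^2 + 12k), so (11s + 12k + 4) is a factor with cofactor -5s^2 - 4sk - 10s + 12k^2 + 12k.
The cofactor groups again: -5s^2 - 4sk - 10s + 12k^2 + 12k = -s(5s - 6k) + (-2k - 2)(5s - 6k); both groups contain (5s - 6k), giving -(s + 2k + 2)(5s - 6k).

-(5s - 6k)(11s + 12k + 4)(s + 2k + 2)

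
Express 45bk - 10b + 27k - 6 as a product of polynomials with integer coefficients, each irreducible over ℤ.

Group as (45bk - 10b) + (27k - 6) = 5b(9k - 2) + 3(9k - 2).
Both groups share the factor (9k - 2).

(5b + 3)(9k - 2)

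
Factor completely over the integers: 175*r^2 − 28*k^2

Every term has a factor of 7. Then 25*r^2 − 4*k^2 = (5*r)² − (2*k)².

7*(5*r − 2*k)*(5*r + 2*k)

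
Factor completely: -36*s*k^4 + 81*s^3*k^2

9*k^2*s*(3*s - 2*k)*(3*s + 2*k)

Factor out 9*s*k^2, leaving 9*s^2 - 4*k^2, which is a difference of two squares.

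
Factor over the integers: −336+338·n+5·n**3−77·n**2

(5·n−7)·(n−6)·(n−8)

Testing divisors of the constant over divisors of the leading coefficient, n = 6 is a root, giving the factor (n−6) and quotient 5·n**2−47·n+56.
The remaining quadratic factors as (5·n−7)(n−8).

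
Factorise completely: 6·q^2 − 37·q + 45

(2·q − 9)·(3·q − 5)

Need a pair with product 6·45 = 270 and sum −37: that's −10 and −27.
Split the middle term: 6·q^2 − 10·q − 27·q + 45 = 2·q·(3·q − 5) − 9·(3·q − 5).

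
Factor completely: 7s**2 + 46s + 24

(7s + 4)(s + 6)

Need a pair with product 7·24 = 168 and sum 46: that's 42 and 4.
Split the middle term: 7s**2 + 42s + 4s + 24 = 7s(s + 6) + 4(s + 6).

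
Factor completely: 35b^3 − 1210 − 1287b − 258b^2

(5b + 11)(7b + 10)(b − 11)

Trying the rational-root candidates, b = 11 is a root, so (b − 11) is a factor; dividing leaves 35b^2 + 127b + 110.
The remaining quadratic factors as (5b + 11)(7b + 10).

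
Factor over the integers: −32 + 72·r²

Pull out the common factor 8; 9·r² − 4 is a difference of squares.

8·(3·r + 2)·(3·r − 2)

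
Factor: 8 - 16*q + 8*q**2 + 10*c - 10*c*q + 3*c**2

(3*c - 4*q + 4)*(c - 2*q + 2)

Group: c*(3*c - 4*q + 4) + (-2*q + 2)*(3*c - 4*q + 4); both groups contain (3*c - 4*q + 4).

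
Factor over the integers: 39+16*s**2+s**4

Substitute u = s**2 to get a quadratic in u, then factor.
s**2+13 is irreducible over ℤ (always positive, so no real roots).
s**2+3 is irreducible over ℤ (always positive, so no real roots).

(s**2+13)*(s**2+3)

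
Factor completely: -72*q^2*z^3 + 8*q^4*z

8*q^2*z*(q + 3*z)*(q - 3*z)

Every term has a factor of 8*q^2*z. Then q^2 - 9*z^2 = (q)² − (3*z)².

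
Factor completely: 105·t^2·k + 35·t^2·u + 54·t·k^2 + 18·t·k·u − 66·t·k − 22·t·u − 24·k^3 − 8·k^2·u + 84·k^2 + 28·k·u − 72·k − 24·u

(7·t − 2·k + 4)·(3·k + u)·(5·t + 4·k − 6)

Group: 7·t·(15·t·k + 5·t·u + 12·k^2 + 4·k·u − 18·k − 6·u) + (−2·k + 4)·(15·t·k + 5·t·u + 12·k^2 + 4·k·u − 18·k − 6·u); both groups contain (15·t·k + 5·t·u + 12·k^2 + 4·k·u − 18·k − 6·u), so (7·t − 2·k + 4) is a factor with cofactor 15·t·k + 5·t·u + 12·k^2 + 4·k·u − 18·k − 6·u.
The cofactor groups again: 15·t·k + 5·t·u + 12·k^2 + 4·k·u − 18·k − 6·u = 5·t·(3·k + u) + (4·k − 6)·(3·k + u); both groups contain (3·k + u), giving (5·t + 4·k − 6)·(3·k + u).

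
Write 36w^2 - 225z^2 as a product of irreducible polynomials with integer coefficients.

Factor out 9, leaving 4w^2 - 25z^2, which is a difference of two squares.

9(2w + 5z)(2w - 5z)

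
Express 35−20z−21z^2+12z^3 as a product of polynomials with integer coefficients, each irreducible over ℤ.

Group as (12z^3−20z) + (−21z^2+35) = 4z(3z^2−5) − 7(3z^2−5).
Both groups share the factor (3z^2−5).

(4z−7)(3z^2−5)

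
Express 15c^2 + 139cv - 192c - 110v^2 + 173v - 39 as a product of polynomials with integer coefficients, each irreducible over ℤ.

(15c - 11v + 3)(c + 10v - 13)

Group: c(15c - 11v + 3) + (10v - 13)(15c - 11v + 3); both groups contain (15c - 11v + 3).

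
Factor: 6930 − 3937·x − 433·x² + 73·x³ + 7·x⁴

By the rational root theorem, x = 7 is a root, so (x − 7) divides it; the quotient is 7·x³ + 122·x² + 421·x − 990.
Next, x = −10 is a root, so (x + 10) divides it; the quotient is 7·x² + 52·x − 99.
The remaining quadratic factors as (7·x − 11)(x + 9).

(7·x − 11)·(x + 10)·(x + 9)·(x − 7)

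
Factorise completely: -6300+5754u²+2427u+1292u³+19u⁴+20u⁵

Testing divisors of the constant over divisors of the leading coefficient, u = -7/4 is a root, so (4u+7) divides it; the quotient is 5u⁴-4u³+330u²+861u-900.
Next, u = -3 is a root, giving the factor (u+3) and quotient 5u³-19u²+387u-300.
Continuing, u = 4/5 is a root, so (5u-4) divides it; the quotient is u²-3u+75.
The quadratic u²-3u+75 has discriminant -291 < 0 and is irreducible over ℤ.

(4u+7)(5u-4)(u+3)(u²-3u+75)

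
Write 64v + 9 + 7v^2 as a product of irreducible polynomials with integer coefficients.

Need a pair with product 7·9 = 63 and sum 64: that's 1 and 63.
Split the middle term: 7v^2 + v + 63v + 9 = v(7v + 1) + 9(7v + 1).

(7v + 1)(v + 9)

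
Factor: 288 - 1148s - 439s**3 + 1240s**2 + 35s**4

(5s - 2)(7s - 8)(s - 2)(s - 9)

Among the possible rational roots, s = 2 is a root, so (s - 2) is a factor; dividing leaves 35s**3 - 369s**2 + 502s - 144.
Continuing, s = 8/7 is a root, giving the factor (7s - 8) and quotient 5s**2 - 47s + 18.
The remaining quadratic factors as (s - 9)(5s - 2).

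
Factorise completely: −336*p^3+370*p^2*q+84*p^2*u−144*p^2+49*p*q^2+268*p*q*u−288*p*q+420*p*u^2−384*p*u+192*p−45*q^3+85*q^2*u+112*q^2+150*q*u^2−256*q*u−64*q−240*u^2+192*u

−(14*p+5*q−8)*(3*p−q+3*u)*(8*p−9*q−10*u+8)

Group: 8*p*(−42*p^2−p*q−42*p*u+24*p+5*q^2−15*q*u−8*q+24*u) + (−9*q−10*u+8)*(−42*p^2−p*q−42*p*u+24*p+5*q^2−15*q*u−8*q+24*u); both groups contain (−42*p^2−p*q−42*p*u+24*p+5*q^2−15*q*u−8*q+24*u), so (8*p−9*q−10*u+8) is a factor with cofactor −42*p^2−p*q−42*p*u+24*p+5*q^2−15*q*u−8*q+24*u.
The cofactor groups again: −42*p^2−p*q−42*p*u+24*p+5*q^2−15*q*u−8*q+24*u = −14*p*(3*p−q+3*u) + (−5*q+8)*(3*p−q+3*u); both groups contain (3*p−q+3*u), giving −(14*p+5*q−8)*(3*p−q+3*u).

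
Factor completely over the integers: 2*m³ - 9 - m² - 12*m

(2*m + 3)*(m + 1)*(m - 3)

By the rational root theorem, m = -3/2 is a root, so (2*m + 3) is a factor; dividing leaves m² - 2*m - 3.
The remaining quadratic factors as (m - 3)(m + 1).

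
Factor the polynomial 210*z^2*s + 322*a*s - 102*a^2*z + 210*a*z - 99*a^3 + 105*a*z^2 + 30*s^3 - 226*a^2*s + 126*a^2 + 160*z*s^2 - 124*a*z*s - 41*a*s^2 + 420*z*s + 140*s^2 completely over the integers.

-(11*a - 7*z - 3*s - 14)*(9*a + 15*z + 5*s)*(a + 2*s)

Group: 9*a*(-11*a^2 + 7*a*z - 19*a*s + 14*a + 14*z*s + 6*s^2 + 28*s) + (15*z + 5*s)*(-11*a^2 + 7*a*z - 19*a*s + 14*a + 14*z*s + 6*s^2 + 28*s); both groups contain (-11*a^2 + 7*a*z - 19*a*s + 14*a + 14*z*s + 6*s^2 + 28*s), so (9*a + 15*z + 5*s) is a factor with cofactor -11*a^2 + 7*a*z - 19*a*s + 14*a + 14*z*s + 6*s^2 + 28*s.
The cofactor groups again: -11*a^2 + 7*a*z - 19*a*s + 14*a + 14*z*s + 6*s^2 + 28*s = -a*(11*a - 7*z - 3*s - 14) - 2*s*(11*a - 7*z - 3*s - 14); both groups contain (11*a - 7*z - 3*s - 14), giving -(a + 2*s)*(11*a - 7*z - 3*s - 14).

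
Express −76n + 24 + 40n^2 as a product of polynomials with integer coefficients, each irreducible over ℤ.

4(2n − 3)(5n − 2)

Pull out the common factor 4, then factor the remaining trinomial.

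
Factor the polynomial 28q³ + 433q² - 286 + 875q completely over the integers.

(4q + 11)(7q - 2)(q + 13)

By the rational root theorem, q = -11/4 is a root, so (4q + 11) is a factor; dividing leaves 7q² + 89q - 26.
The remaining quadratic factors as (7q - 2)(q + 13).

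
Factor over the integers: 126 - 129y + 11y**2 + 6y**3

Testing divisors of the constant over divisors of the leading coefficient, y = 7/6 is a root, so (6y - 7) divides it; the quotient is y**2 + 3y - 18.
The remaining quadratic factors as (y - 3)(y + 6).

(6y - 7)(y + 6)(y - 3)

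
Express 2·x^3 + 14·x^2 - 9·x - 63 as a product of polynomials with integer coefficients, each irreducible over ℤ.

Group as (2·x^3 - 9·x) + (14·x^2 - 63) = x·(2·x^2 - 9) + 7·(2·x^2 - 9).
Both groups share the factor (2·x^2 - 9).

(x + 7)·(2·x^2 - 9)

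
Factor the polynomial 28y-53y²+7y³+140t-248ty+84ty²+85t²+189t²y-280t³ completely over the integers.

Group: 8t(-35t²+28ty-20t+7y²-4y) + (y-7)(-35t²+28ty-20t+7y²-4y); both groups contain (-35t²+28ty-20t+7y²-4y), so (8t+y-7) is a factor with cofactor -35t²+28ty-20t+7y²-4y.
The cofactor groups again: -35t²+28ty-20t+7y²-4y = -7t(5t+y) + (7y-4)(5t+y); both groups contain (5t+y), giving -(7t-7y+4)(5t+y).

-(5t+y)(7t-7y+4)(8t+y-7)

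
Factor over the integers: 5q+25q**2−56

(5q+8)(5q−7)

Need a pair with product 25·(−56) = −1400 and sum 5: that's −35 and 40.
Split the middle term: 25q**2−35q + 40q−56 = 5q(5q−7) + 8(5q−7).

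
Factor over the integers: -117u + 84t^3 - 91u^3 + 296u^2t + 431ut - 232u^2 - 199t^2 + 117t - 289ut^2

-(7u - 12t + 13)(13u - 7t + 9)(u - t)

Group: 13u(-7u^2 + 19ut - 13u - 12t^2 + 13t) + (-7t + 9)(-7u^2 + 19ut - 13u - 12t^2 + 13t); both groups contain (-7u^2 + 19ut - 13u - 12t^2 + 13t), so (13u - 7t + 9) is a factor with cofactor -7u^2 + 19ut - 13u - 12t^2 + 13t.
The cofactor groups again: -7u^2 + 19ut - 13u - 12t^2 + 13t = -7u(u - t) + (12t - 13)(u - t); both groups contain (u - t), giving -(7u - 12t + 13)(u - t).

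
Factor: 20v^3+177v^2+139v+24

(4v+1)(5v+3)(v+8)

Trying the rational-root candidates, v = -1/4 is a root, so (4v+1) is a factor; dividing leaves 5v^2+43v+24.
The remaining quadratic factors as (v+8)(5v+3).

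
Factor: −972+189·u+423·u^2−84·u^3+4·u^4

(2·u+3)·(2·u−3)·(u−12)·(u−9)

Testing divisors of the constant over divisors of the leading coefficient, u = −3/2 is a root, so (2·u+3) is a factor; dividing leaves 2·u^3−45·u^2+279·u−324.
Then u = 12 is a root, giving the factor (u−12) and quotient 2·u^2−21·u+27.
The remaining quadratic factors as (2·u−3)(u−9).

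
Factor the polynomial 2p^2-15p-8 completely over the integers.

Need a pair with product 2·(-8) = -16 and sum -15: that's -16 and 1.
Split the middle term: 2p^2-16p + p-8 = 2p(p-8) + (p-8).

(2p+1)(p-8)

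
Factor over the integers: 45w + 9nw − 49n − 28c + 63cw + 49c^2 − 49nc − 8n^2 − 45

Group: −n(8n − 7c − 9w + 9) + (−7c − 5)(8n − 7c − 9w + 9); both groups contain (8n − 7c − 9w + 9).

−(8n − 7c − 9w + 9)(n + 7c + 5)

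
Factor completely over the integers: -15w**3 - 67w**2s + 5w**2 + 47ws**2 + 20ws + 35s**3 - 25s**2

-(w - s)(w + 5s)(15w + 7s - 5)

Group: w(-15w**2 + 8ws + 5w + 7s**2 - 5s) + 5s(-15w**2 + 8ws + 5w + 7s**2 - 5s); both groups contain (-15w**2 + 8ws + 5w + 7s**2 - 5s), so (w + 5s) is a factor with cofactor -15w**2 + 8ws + 5w + 7s**2 - 5s.
The cofactor groups again: -15w**2 + 8ws + 5w + 7s**2 - 5s = -15w(w - s) + (-7s + 5)(w - s); both groups contain (w - s), giving -(15w + 7s - 5)(w - s).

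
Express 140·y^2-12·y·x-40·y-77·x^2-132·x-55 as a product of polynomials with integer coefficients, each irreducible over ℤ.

Group: 14·y·(10·y+7·x+5) + (-11·x-11)·(10·y+7·x+5); both groups contain (10·y+7·x+5).

(14·y-11·x-11)·(10·y+7·x+5)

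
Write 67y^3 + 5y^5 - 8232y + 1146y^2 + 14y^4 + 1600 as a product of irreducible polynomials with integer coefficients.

(5y - 1)(y + 8)(y - 4)(y^2 - y + 50)

Among the possible rational roots, y = 4 is a root, so (y - 4) is a factor; dividing leaves 5y^4 + 34y^3 + 203y^2 + 1958y - 400.
Next, y = 1/5 is a root, so (5y - 1) divides it; the quotient is y^3 + 7y^2 + 42y + 400.
Next, y = -8 is a root, so (y + 8) is a factor; dividing leaves y^2 - y + 50.
The quadratic y^2 - y + 50 has discriminant -199 < 0 and is irreducible over ℤ.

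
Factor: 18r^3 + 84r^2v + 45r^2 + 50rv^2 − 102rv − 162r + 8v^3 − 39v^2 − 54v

Group: 2r(9r^2 + 6rv − 18r + v^2 − 6v) + (8v + 9)(9r^2 + 6rv − 18r + v^2 − 6v); both groups contain (9r^2 + 6rv − 18r + v^2 − 6v), so (2r + 8v + 9) is a factor with cofactor 9r^2 + 6rv − 18r + v^2 − 6v.
The cofactor groups again: 9r^2 + 6rv − 18r + v^2 − 6v = 3r(3r + v) + (v − 6)(3r + v); both groups contain (3r + v), giving (3r + v − 6)(3r + v).

(2r + 8v + 9)(3r + v)(3r + v − 6)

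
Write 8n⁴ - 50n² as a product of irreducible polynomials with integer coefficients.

Pull out the common factor 2n²; 4n² - 25 is a difference of squares.

2n²(2n + 5)(2n - 5)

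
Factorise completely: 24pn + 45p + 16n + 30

(3p + 2)(8n + 15)

Group as (24pn + 45p) + (16n + 30) = 3p(8n + 15) + 2(8n + 15).
Both groups share the factor (8n + 15).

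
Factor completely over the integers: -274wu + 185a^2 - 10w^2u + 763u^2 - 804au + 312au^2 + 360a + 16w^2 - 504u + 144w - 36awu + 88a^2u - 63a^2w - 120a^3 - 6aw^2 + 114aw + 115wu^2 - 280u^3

-(3a + 5u - 8)(5a + 2w - 7u)(8a + w - 8u + 9)

Group: 8a(-15a^2 - 6aw - 4au + 40a - 10wu + 16w + 35u^2 - 56u) + (w - 8u + 9)(-15a^2 - 6aw - 4au + 40a - 10wu + 16w + 35u^2 - 56u); both groups contain (-15a^2 - 6aw - 4au + 40a - 10wu + 16w + 35u^2 - 56u), so (8a + w - 8u + 9) is a factor with cofactor -15a^2 - 6aw - 4au + 40a - 10wu + 16w + 35u^2 - 56u.
The cofactor groups again: -15a^2 - 6aw - 4au + 40a - 10wu + 16w + 35u^2 - 56u = -5a(3a + 5u - 8) + (-2w + 7u)(3a + 5u - 8); both groups contain (3a + 5u - 8), giving -(5a + 2w - 7u)(3a + 5u - 8).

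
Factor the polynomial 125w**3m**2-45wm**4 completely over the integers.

5m**2w(5w-3m)(5w+3m)

Pull out the common factor 5wm**2; 25w**2-9m**2 is a difference of squares.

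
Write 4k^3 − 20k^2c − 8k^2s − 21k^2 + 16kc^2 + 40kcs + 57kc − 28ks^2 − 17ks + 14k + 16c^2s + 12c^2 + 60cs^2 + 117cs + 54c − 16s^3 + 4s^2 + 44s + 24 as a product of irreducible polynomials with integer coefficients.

Group: k(4k^2 − 16kc + 8ks − 5k − 16cs − 12c + 4s^2 − 5s − 6) + (−c − 4s − 4)(4k^2 − 16kc + 8ks − 5k − 16cs − 12c + 4s^2 − 5s − 6); both groups contain (4k^2 − 16kc + 8ks − 5k − 16cs − 12c + 4s^2 − 5s − 6), so (k − c − 4s − 4) is a factor with cofactor 4k^2 − 16kc + 8ks − 5k − 16cs − 12c + 4s^2 − 5s − 6.
The cofactor groups again: 4k^2 − 16kc + 8ks − 5k − 16cs − 12c + 4s^2 − 5s − 6 = k(4k + 4s + 3) + (−4c + s − 2)(4k + 4s + 3); both groups contain (4k + 4s + 3), giving (k − 4c + s − 2)(4k + 4s + 3).

(k − 4c + s − 2)(k − c − 4s − 4)(4k + 4s + 3)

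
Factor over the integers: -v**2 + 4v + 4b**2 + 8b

Group: -v(v - 2b - 4) - 2b(v - 2b - 4); both groups contain (v - 2b - 4).

-(v - 2b - 4)(v + 2b)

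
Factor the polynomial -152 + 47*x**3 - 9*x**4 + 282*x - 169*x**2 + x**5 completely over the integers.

Trying the rational-root candidates, x = 2 is a root, so (x - 2) is a factor; dividing leaves x**4 - 7*x**3 + 33*x**2 - 103*x + 76.
Then x = 4 is a root, so (x - 4) divides it; the quotient is x**3 - 3*x**2 + 21*x - 19.
Then x = 1 is a root, giving the factor (x - 1) and quotient x**2 - 2*x + 19.
The quadratic x**2 - 2*x + 19 has discriminant -72 < 0 and is irreducible over ℤ.

(x - 1)*(x - 2)*(x - 4)*(x**2 - 2*x + 19)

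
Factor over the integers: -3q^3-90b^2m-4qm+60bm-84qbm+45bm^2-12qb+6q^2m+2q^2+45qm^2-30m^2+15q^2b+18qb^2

Group: 3q(-q^2+6qb+2qm-30bm+15m^2) + (3b-2)(-q^2+6qb+2qm-30bm+15m^2); both groups contain (-q^2+6qb+2qm-30bm+15m^2), so (3q+3b-2) is a factor with cofactor -q^2+6qb+2qm-30bm+15m^2.
The cofactor groups again: -q^2+6qb+2qm-30bm+15m^2 = -q(q-6b+3m) + 5m(q-6b+3m); both groups contain (q-6b+3m), giving -(q-5m)(q-6b+3m).

-(q-5m)(q-6b+3m)(3q+3b-2)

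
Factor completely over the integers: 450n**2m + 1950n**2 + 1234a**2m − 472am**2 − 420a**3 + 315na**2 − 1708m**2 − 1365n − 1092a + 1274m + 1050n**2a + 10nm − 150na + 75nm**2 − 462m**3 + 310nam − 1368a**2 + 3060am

Group: 10n(105na + 45nm + 195n + 84a**2 − 62am + 156a − 42m**2 − 182m) + (−5a + 11m − 7)(105na + 45nm + 195n + 84a**2 − 62am + 156a − 42m**2 − 182m); both groups contain (105na + 45nm + 195n + 84a**2 − 62am + 156a − 42m**2 − 182m), so (10n − 5a + 11m − 7) is a factor with cofactor 105na + 45nm + 195n + 84a**2 − 62am + 156a − 42m**2 − 182m.
The cofactor groups again: 105na + 45nm + 195n + 84a**2 − 62am + 156a − 42m**2 − 182m = 15n(7a + 3m + 13) + (12a − 14m)(7a + 3m + 13); both groups contain (7a + 3m + 13), giving (15n + 12a − 14m)(7a + 3m + 13).

(10n − 5a + 11m − 7)(15n + 12a − 14m)(7a + 3m + 13)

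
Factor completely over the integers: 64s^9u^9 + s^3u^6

s^3u^6(4s^2u + 1)(16s^4u^2 − 4s^2u + 1)

Pull out the common factor s^3u^6, leaving 64s^6u^3 + 1.
Recognize a sum of cubes with the parts 4s^2u and 1.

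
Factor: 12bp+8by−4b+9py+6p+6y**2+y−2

Group: 3p(4b+3y+2) + (2y−1)(4b+3y+2); both groups contain (4b+3y+2).

(3p+2y−1)(4b+3y+2)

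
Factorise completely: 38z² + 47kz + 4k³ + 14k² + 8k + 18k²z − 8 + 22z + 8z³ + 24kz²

(2k + 4z − 1)(2k + z + 4)(k + 2z + 2)

Group: k(4k² + 10kz + 6k + 4z² + 15z − 4) + (2z + 2)(4k² + 10kz + 6k + 4z² + 15z − 4); both groups contain (4k² + 10kz + 6k + 4z² + 15z − 4), so (k + 2z + 2) is a factor with cofactor 4k² + 10kz + 6k + 4z² + 15z − 4.
The cofactor groups again: 4k² + 10kz + 6k + 4z² + 15z − 4 = 2k(2k + 4z − 1) + (z + 4)(2k + 4z − 1); both groups contain (2k + 4z − 1), giving (2k + z + 4)(2k + 4z − 1).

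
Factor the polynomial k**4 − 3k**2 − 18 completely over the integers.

Substitute u = k**2 to get a quadratic in u, then factor.
k**2 − 6 is irreducible over ℤ (6 is not a perfect square).
k**2 + 3 is irreducible over ℤ (always positive, so no real roots).

(k**2 + 3)(k**2 − 6)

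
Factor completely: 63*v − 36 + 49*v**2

(7*v + 12)*(7*v − 3)

Need a pair with product 49·(−36) = −1764 and sum 63: that's 84 and −21.
Split the middle term: 49*v**2 + 84*v − 21*v − 36 = 7*v*(7*v + 12) − 3*(7*v + 12).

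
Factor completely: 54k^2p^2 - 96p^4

Factor out 6p^2, leaving 9k^2 - 16p^2, which is a difference of two squares.

6p^2(3k + 4p)(3k - 4p)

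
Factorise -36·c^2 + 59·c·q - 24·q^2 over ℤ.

Group: -4·c·(9·c - 8·q) + 3·q·(9·c - 8·q); both groups contain (9·c - 8·q).

-(4·c - 3·q)·(9·c - 8·q)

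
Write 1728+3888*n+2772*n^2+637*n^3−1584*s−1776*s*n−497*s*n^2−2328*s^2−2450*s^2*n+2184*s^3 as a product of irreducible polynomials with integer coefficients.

Group: 13*s*(168*s^2−98*s*n−24*s−91*n^2−240*n−144) + (−7*n−12)*(168*s^2−98*s*n−24*s−91*n^2−240*n−144); both groups contain (168*s^2−98*s*n−24*s−91*n^2−240*n−144), so (13*s−7*n−12) is a factor with cofactor 168*s^2−98*s*n−24*s−91*n^2−240*n−144.
The cofactor groups again: 168*s^2−98*s*n−24*s−91*n^2−240*n−144 = 14*s*(12*s−13*n−12) + (7*n+12)*(12*s−13*n−12); both groups contain (12*s−13*n−12), giving (14*s+7*n+12)*(12*s−13*n−12).

(12*s−13*n−12)*(13*s−7*n−12)*(14*s+7*n+12)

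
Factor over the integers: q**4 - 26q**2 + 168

Substitute u = q**2 to get a quadratic in u, then factor.
q**2 - 14 is irreducible over ℤ (14 is not a perfect square).
q**2 - 12 is irreducible over ℤ (12 is not a perfect square).

(q**2 - 12)(q**2 - 14)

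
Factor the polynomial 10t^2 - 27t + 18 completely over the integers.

Need a pair with product 10·18 = 180 and sum -27: that's -12 and -15.
Split the middle term: 10t^2 - 12t - 15t + 18 = 2t(5t - 6) - 3(5t - 6).

(2t - 3)(5t - 6)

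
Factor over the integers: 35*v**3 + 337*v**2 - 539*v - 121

Trying the rational-root candidates, v = -1/5 is a root, giving the factor (5*v + 1) and quotient 7*v**2 + 66*v - 121.
The remaining quadratic factors as (v + 11)(7*v - 11).

(5*v + 1)*(7*v - 11)*(v + 11)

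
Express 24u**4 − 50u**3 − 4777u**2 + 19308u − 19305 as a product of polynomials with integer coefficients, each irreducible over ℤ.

(4u − 9)(6u − 11)(u + 15)(u − 13)

Among the possible rational roots, u = 11/6 is a root, giving the factor (6u − 11) and quotient 4u**3 − u**2 − 798u + 1755.
Continuing, u = 13 is a root, giving the factor (u − 13) and quotient 4u**2 + 51u − 135.
The remaining quadratic factors as (4u − 9)(u + 15).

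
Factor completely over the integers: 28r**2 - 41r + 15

Need a pair with product 28·15 = 420 and sum -41: that's -21 and -20.
Split the middle term: 28r**2 - 21r - 20r + 15 = 7r(4r - 3) - 5(4r - 3).

(4r - 3)(7r - 5)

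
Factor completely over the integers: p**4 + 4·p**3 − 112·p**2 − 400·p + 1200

(p + 10)·(p + 6)·(p − 10)·(p − 2)

Trying the rational-root candidates, p = −6 is a root, so (p + 6) is a factor; dividing leaves p**3 − 2·p**2 − 100·p + 200.
Next, p = 2 is a root, giving the factor (p − 2) and quotient p**2 − 100.
The remaining quadratic factors as (p − 10)(p + 10).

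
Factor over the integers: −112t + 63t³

7t(3t + 4)(3t − 4)

Factor out 7t, leaving 9t² − 16, which is a difference of two squares.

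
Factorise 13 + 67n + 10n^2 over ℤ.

(2n + 13)(5n + 1)

Need a pair with product 10·13 = 130 and sum 67: that's 2 and 65.
Split the middle term: 10n^2 + 2n + 65n + 13 = 2n(5n + 1) + 13(5n + 1).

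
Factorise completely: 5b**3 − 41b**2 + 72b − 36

(5b − 6)(b − 1)(b − 6)

Testing divisors of the constant over divisors of the leading coefficient, b = 1 is a root, so (b − 1) is a factor; dividing leaves 5b**2 − 36b + 36.
The remaining quadratic factors as (5b − 6)(b − 6).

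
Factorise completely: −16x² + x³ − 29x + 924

(x + 7)(x − 11)(x − 12)

Among the possible rational roots, x = −7 is a root, giving the factor (x + 7) and quotient x² − 23x + 132.
The remaining quadratic factors as (x − 11)(x − 12).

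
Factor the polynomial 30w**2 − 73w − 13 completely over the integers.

Need a pair with product 30·(−13) = −390 and sum −73: that's 5 and −78.
Split the middle term: 30w**2 + 5w − 78w − 13 = 5w(6w + 1) − 13(6w + 1).

(5w − 13)(6w + 1)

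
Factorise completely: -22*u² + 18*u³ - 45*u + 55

Group as (18*u³ - 45*u) + (-22*u² + 55) = 9*u*(2*u² - 5) - 11*(2*u² - 5).
Both groups share the factor (2*u² - 5).

(9*u - 11)*(2*u² - 5)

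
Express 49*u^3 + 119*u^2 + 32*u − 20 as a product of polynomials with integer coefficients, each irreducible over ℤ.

Testing divisors of the constant over divisors of the leading coefficient, u = −2 is a root, giving the factor (u + 2) and quotient 49*u^2 + 21*u − 10.
The remaining quadratic factors as (7*u + 5)(7*u − 2).

(7*u + 5)*(7*u − 2)*(u + 2)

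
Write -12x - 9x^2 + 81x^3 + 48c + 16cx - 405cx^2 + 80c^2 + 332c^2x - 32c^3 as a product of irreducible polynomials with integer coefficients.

Group: 4c(-8c^2 + 81cx + 20c - 81x^2 + 9x + 12) - x(-8c^2 + 81cx + 20c - 81x^2 + 9x + 12); both groups contain (-8c^2 + 81cx + 20c - 81x^2 + 9x + 12), so (4c - x) is a factor with cofactor -8c^2 + 81cx + 20c - 81x^2 + 9x + 12.
The cofactor groups again: -8c^2 + 81cx + 20c - 81x^2 + 9x + 12 = -8c(c - 9x - 3) + (9x - 4)(c - 9x - 3); both groups contain (c - 9x - 3), giving -(8c - 9x + 4)(c - 9x - 3).

-(4c - x)(8c - 9x + 4)(c - 9x - 3)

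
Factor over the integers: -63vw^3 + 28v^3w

7vw(2v + 3w)(2v - 3w)

Factor out 7vw, leaving 4v^2 - 9w^2, which is a difference of two squares.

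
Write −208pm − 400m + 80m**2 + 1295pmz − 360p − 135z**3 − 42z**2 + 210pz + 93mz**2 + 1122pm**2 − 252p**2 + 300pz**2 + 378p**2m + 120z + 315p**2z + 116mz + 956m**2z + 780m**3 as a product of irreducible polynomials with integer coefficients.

Group: 7p(54pm + 45pz − 36p + 60m**2 + 32mz − 40m − 15z**2 + 12z) + (13m + 9z + 10)(54pm + 45pz − 36p + 60m**2 + 32mz − 40m − 15z**2 + 12z); both groups contain (54pm + 45pz − 36p + 60m**2 + 32mz − 40m − 15z**2 + 12z), so (7p + 13m + 9z + 10) is a factor with cofactor 54pm + 45pz − 36p + 60m**2 + 32mz − 40m − 15z**2 + 12z.
The cofactor groups again: 54pm + 45pz − 36p + 60m**2 + 32mz − 40m − 15z**2 + 12z = 6m(9p + 10m − 3z) + (5z − 4)(9p + 10m − 3z); both groups contain (9p + 10m − 3z), giving (6m + 5z − 4)(9p + 10m − 3z).

(9p + 10m − 3z)(7p + 13m + 9z + 10)(6m + 5z − 4)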